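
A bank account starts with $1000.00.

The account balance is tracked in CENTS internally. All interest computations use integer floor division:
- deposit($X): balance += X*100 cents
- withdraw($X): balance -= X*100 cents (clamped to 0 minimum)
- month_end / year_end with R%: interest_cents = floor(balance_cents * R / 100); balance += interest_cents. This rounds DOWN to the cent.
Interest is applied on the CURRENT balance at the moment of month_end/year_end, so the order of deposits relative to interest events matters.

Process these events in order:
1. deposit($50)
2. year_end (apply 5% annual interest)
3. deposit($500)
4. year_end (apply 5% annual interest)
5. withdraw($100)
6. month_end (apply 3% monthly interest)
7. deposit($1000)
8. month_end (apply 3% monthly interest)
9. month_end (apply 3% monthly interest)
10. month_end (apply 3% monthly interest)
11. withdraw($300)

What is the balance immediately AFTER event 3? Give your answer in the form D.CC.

After 1 (deposit($50)): balance=$1050.00 total_interest=$0.00
After 2 (year_end (apply 5% annual interest)): balance=$1102.50 total_interest=$52.50
After 3 (deposit($500)): balance=$1602.50 total_interest=$52.50

Answer: 1602.50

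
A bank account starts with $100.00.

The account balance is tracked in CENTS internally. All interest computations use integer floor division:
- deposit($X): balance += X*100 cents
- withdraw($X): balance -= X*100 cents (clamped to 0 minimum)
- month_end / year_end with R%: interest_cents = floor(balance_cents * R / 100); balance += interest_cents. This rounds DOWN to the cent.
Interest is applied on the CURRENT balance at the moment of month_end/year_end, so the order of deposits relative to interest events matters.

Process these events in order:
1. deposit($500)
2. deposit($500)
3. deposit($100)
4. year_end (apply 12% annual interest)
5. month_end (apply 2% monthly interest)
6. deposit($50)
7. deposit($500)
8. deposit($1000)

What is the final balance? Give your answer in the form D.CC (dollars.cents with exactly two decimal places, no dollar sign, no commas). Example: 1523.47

After 1 (deposit($500)): balance=$600.00 total_interest=$0.00
After 2 (deposit($500)): balance=$1100.00 total_interest=$0.00
After 3 (deposit($100)): balance=$1200.00 total_interest=$0.00
After 4 (year_end (apply 12% annual interest)): balance=$1344.00 total_interest=$144.00
After 5 (month_end (apply 2% monthly interest)): balance=$1370.88 total_interest=$170.88
After 6 (deposit($50)): balance=$1420.88 total_interest=$170.88
After 7 (deposit($500)): balance=$1920.88 total_interest=$170.88
After 8 (deposit($1000)): balance=$2920.88 total_interest=$170.88

Answer: 2920.88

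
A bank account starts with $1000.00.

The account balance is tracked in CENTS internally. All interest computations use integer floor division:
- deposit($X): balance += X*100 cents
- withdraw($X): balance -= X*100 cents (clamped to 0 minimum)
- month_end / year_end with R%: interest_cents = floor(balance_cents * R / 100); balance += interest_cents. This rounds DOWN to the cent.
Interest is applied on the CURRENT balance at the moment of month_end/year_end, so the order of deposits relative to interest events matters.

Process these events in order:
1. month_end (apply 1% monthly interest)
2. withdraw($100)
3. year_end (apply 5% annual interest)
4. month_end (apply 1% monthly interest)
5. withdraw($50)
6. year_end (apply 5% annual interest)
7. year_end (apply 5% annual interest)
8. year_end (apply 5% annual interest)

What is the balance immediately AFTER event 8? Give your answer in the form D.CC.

After 1 (month_end (apply 1% monthly interest)): balance=$1010.00 total_interest=$10.00
After 2 (withdraw($100)): balance=$910.00 total_interest=$10.00
After 3 (year_end (apply 5% annual interest)): balance=$955.50 total_interest=$55.50
After 4 (month_end (apply 1% monthly interest)): balance=$965.05 total_interest=$65.05
After 5 (withdraw($50)): balance=$915.05 total_interest=$65.05
After 6 (year_end (apply 5% annual interest)): balance=$960.80 total_interest=$110.80
After 7 (year_end (apply 5% annual interest)): balance=$1008.84 total_interest=$158.84
After 8 (year_end (apply 5% annual interest)): balance=$1059.28 total_interest=$209.28

Answer: 1059.28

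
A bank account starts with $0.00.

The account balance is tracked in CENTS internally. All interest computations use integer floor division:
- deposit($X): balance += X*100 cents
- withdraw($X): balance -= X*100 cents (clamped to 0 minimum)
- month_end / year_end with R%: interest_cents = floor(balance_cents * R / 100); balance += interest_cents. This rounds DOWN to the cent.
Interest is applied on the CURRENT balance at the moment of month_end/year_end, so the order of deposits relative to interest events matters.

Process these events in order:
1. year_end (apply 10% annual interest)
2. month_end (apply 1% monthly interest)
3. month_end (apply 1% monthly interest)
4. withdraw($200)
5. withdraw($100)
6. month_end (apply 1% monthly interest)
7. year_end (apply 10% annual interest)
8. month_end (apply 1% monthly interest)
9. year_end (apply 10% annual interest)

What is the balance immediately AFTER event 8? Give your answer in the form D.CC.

After 1 (year_end (apply 10% annual interest)): balance=$0.00 total_interest=$0.00
After 2 (month_end (apply 1% monthly interest)): balance=$0.00 total_interest=$0.00
After 3 (month_end (apply 1% monthly interest)): balance=$0.00 total_interest=$0.00
After 4 (withdraw($200)): balance=$0.00 total_interest=$0.00
After 5 (withdraw($100)): balance=$0.00 total_interest=$0.00
After 6 (month_end (apply 1% monthly interest)): balance=$0.00 total_interest=$0.00
After 7 (year_end (apply 10% annual interest)): balance=$0.00 total_interest=$0.00
After 8 (month_end (apply 1% monthly interest)): balance=$0.00 total_interest=$0.00

Answer: 0.00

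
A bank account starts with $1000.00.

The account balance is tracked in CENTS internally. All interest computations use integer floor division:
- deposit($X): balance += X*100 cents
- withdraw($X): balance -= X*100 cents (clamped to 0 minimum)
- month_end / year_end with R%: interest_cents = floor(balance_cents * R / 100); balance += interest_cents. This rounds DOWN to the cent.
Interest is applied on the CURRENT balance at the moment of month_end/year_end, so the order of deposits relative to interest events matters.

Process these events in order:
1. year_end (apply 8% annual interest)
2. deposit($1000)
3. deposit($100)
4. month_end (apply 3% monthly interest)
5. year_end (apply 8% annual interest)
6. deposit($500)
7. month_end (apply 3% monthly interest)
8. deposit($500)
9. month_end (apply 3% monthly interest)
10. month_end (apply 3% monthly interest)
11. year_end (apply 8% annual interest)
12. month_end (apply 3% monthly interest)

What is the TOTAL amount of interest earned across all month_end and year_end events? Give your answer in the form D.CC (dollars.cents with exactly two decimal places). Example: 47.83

Answer: 1045.57

Derivation:
After 1 (year_end (apply 8% annual interest)): balance=$1080.00 total_interest=$80.00
After 2 (deposit($1000)): balance=$2080.00 total_interest=$80.00
After 3 (deposit($100)): balance=$2180.00 total_interest=$80.00
After 4 (month_end (apply 3% monthly interest)): balance=$2245.40 total_interest=$145.40
After 5 (year_end (apply 8% annual interest)): balance=$2425.03 total_interest=$325.03
After 6 (deposit($500)): balance=$2925.03 total_interest=$325.03
After 7 (month_end (apply 3% monthly interest)): balance=$3012.78 total_interest=$412.78
After 8 (deposit($500)): balance=$3512.78 total_interest=$412.78
After 9 (month_end (apply 3% monthly interest)): balance=$3618.16 total_interest=$518.16
After 10 (month_end (apply 3% monthly interest)): balance=$3726.70 total_interest=$626.70
After 11 (year_end (apply 8% annual interest)): balance=$4024.83 total_interest=$924.83
After 12 (month_end (apply 3% monthly interest)): balance=$4145.57 total_interest=$1045.57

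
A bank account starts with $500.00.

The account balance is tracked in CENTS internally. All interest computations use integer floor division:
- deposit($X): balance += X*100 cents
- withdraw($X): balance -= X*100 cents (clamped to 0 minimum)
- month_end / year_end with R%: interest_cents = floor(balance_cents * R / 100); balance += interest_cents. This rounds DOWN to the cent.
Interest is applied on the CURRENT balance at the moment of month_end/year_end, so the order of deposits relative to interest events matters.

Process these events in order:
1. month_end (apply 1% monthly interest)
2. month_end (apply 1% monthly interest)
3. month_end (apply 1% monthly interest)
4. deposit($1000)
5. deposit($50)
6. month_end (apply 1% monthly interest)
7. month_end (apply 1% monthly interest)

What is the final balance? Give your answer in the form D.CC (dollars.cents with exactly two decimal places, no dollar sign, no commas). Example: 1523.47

After 1 (month_end (apply 1% monthly interest)): balance=$505.00 total_interest=$5.00
After 2 (month_end (apply 1% monthly interest)): balance=$510.05 total_interest=$10.05
After 3 (month_end (apply 1% monthly interest)): balance=$515.15 total_interest=$15.15
After 4 (deposit($1000)): balance=$1515.15 total_interest=$15.15
After 5 (deposit($50)): balance=$1565.15 total_interest=$15.15
After 6 (month_end (apply 1% monthly interest)): balance=$1580.80 total_interest=$30.80
After 7 (month_end (apply 1% monthly interest)): balance=$1596.60 total_interest=$46.60

Answer: 1596.60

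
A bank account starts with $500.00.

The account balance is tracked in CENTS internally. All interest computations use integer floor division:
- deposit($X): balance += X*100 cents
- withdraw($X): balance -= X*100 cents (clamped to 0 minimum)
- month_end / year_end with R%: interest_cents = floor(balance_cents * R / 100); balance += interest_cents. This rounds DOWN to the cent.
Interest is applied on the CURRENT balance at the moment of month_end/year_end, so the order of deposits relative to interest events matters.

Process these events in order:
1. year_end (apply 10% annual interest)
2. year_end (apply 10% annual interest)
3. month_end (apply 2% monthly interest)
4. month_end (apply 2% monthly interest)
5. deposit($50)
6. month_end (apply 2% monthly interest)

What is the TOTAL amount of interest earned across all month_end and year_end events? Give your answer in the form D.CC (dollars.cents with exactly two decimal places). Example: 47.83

Answer: 143.02

Derivation:
After 1 (year_end (apply 10% annual interest)): balance=$550.00 total_interest=$50.00
After 2 (year_end (apply 10% annual interest)): balance=$605.00 total_interest=$105.00
After 3 (month_end (apply 2% monthly interest)): balance=$617.10 total_interest=$117.10
After 4 (month_end (apply 2% monthly interest)): balance=$629.44 total_interest=$129.44
After 5 (deposit($50)): balance=$679.44 total_interest=$129.44
After 6 (month_end (apply 2% monthly interest)): balance=$693.02 total_interest=$143.02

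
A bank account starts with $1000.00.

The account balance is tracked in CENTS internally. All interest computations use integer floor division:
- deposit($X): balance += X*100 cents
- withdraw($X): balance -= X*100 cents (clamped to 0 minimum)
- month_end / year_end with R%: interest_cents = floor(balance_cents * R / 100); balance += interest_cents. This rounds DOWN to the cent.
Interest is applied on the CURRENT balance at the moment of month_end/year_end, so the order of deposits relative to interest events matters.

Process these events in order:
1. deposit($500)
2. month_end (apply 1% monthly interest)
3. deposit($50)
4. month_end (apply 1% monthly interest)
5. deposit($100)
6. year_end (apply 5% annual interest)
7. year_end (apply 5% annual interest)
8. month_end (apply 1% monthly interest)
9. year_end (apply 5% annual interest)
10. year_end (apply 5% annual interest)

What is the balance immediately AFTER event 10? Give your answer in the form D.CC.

After 1 (deposit($500)): balance=$1500.00 total_interest=$0.00
After 2 (month_end (apply 1% monthly interest)): balance=$1515.00 total_interest=$15.00
After 3 (deposit($50)): balance=$1565.00 total_interest=$15.00
After 4 (month_end (apply 1% monthly interest)): balance=$1580.65 total_interest=$30.65
After 5 (deposit($100)): balance=$1680.65 total_interest=$30.65
After 6 (year_end (apply 5% annual interest)): balance=$1764.68 total_interest=$114.68
After 7 (year_end (apply 5% annual interest)): balance=$1852.91 total_interest=$202.91
After 8 (month_end (apply 1% monthly interest)): balance=$1871.43 total_interest=$221.43
After 9 (year_end (apply 5% annual interest)): balance=$1965.00 total_interest=$315.00
After 10 (year_end (apply 5% annual interest)): balance=$2063.25 total_interest=$413.25

Answer: 2063.25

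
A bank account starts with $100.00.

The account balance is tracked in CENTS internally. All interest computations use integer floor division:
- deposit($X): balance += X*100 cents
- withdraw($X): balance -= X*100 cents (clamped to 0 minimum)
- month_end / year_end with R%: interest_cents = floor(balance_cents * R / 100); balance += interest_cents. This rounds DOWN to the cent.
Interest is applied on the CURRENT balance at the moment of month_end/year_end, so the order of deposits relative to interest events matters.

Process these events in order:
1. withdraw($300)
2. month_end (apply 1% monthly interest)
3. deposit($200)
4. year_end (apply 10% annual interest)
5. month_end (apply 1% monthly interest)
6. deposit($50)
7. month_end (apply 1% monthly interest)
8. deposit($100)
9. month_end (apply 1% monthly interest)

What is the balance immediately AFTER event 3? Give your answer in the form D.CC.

After 1 (withdraw($300)): balance=$0.00 total_interest=$0.00
After 2 (month_end (apply 1% monthly interest)): balance=$0.00 total_interest=$0.00
After 3 (deposit($200)): balance=$200.00 total_interest=$0.00

Answer: 200.00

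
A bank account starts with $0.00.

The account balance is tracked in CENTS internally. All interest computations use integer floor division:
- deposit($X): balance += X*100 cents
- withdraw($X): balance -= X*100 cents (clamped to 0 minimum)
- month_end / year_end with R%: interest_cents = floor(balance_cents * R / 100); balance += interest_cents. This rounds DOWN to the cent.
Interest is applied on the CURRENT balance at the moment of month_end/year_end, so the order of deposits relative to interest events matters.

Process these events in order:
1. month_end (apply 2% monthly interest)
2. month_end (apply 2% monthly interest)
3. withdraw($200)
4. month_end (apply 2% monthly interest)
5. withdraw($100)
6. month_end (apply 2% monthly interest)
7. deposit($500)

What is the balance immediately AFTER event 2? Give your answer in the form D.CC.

After 1 (month_end (apply 2% monthly interest)): balance=$0.00 total_interest=$0.00
After 2 (month_end (apply 2% monthly interest)): balance=$0.00 total_interest=$0.00

Answer: 0.00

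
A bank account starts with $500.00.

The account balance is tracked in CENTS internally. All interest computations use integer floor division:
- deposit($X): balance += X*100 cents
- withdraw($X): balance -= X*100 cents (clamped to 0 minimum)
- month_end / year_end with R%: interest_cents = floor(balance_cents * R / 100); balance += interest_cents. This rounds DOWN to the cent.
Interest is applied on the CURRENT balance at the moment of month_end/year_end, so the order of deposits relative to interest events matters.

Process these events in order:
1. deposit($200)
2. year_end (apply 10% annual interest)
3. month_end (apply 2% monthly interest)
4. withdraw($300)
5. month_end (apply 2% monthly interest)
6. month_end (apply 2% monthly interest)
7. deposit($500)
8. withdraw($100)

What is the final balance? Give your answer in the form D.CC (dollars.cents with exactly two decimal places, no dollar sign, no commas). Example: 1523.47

Answer: 905.00

Derivation:
After 1 (deposit($200)): balance=$700.00 total_interest=$0.00
After 2 (year_end (apply 10% annual interest)): balance=$770.00 total_interest=$70.00
After 3 (month_end (apply 2% monthly interest)): balance=$785.40 total_interest=$85.40
After 4 (withdraw($300)): balance=$485.40 total_interest=$85.40
After 5 (month_end (apply 2% monthly interest)): balance=$495.10 total_interest=$95.10
After 6 (month_end (apply 2% monthly interest)): balance=$505.00 total_interest=$105.00
After 7 (deposit($500)): balance=$1005.00 total_interest=$105.00
After 8 (withdraw($100)): balance=$905.00 total_interest=$105.00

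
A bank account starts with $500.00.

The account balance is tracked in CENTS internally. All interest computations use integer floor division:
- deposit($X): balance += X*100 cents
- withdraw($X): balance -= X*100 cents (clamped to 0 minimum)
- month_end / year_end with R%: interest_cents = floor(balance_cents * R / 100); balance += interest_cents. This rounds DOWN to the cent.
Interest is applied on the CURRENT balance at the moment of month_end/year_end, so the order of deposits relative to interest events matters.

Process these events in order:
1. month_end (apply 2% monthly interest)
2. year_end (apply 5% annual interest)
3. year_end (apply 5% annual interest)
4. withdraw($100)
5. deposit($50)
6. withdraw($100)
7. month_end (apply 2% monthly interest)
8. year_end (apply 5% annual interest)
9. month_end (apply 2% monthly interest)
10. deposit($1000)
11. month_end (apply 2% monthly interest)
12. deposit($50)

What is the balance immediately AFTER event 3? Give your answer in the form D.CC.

Answer: 562.27

Derivation:
After 1 (month_end (apply 2% monthly interest)): balance=$510.00 total_interest=$10.00
After 2 (year_end (apply 5% annual interest)): balance=$535.50 total_interest=$35.50
After 3 (year_end (apply 5% annual interest)): balance=$562.27 total_interest=$62.27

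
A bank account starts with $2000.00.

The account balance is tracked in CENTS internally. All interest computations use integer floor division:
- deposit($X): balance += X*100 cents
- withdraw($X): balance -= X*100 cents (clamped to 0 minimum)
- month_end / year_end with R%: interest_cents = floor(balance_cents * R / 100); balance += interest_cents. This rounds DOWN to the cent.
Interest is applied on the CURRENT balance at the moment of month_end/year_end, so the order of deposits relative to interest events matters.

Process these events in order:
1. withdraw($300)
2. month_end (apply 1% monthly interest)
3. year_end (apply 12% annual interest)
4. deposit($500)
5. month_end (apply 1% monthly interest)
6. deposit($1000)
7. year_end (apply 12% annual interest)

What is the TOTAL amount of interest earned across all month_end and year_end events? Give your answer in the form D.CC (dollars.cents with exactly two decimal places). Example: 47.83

After 1 (withdraw($300)): balance=$1700.00 total_interest=$0.00
After 2 (month_end (apply 1% monthly interest)): balance=$1717.00 total_interest=$17.00
After 3 (year_end (apply 12% annual interest)): balance=$1923.04 total_interest=$223.04
After 4 (deposit($500)): balance=$2423.04 total_interest=$223.04
After 5 (month_end (apply 1% monthly interest)): balance=$2447.27 total_interest=$247.27
After 6 (deposit($1000)): balance=$3447.27 total_interest=$247.27
After 7 (year_end (apply 12% annual interest)): balance=$3860.94 total_interest=$660.94

Answer: 660.94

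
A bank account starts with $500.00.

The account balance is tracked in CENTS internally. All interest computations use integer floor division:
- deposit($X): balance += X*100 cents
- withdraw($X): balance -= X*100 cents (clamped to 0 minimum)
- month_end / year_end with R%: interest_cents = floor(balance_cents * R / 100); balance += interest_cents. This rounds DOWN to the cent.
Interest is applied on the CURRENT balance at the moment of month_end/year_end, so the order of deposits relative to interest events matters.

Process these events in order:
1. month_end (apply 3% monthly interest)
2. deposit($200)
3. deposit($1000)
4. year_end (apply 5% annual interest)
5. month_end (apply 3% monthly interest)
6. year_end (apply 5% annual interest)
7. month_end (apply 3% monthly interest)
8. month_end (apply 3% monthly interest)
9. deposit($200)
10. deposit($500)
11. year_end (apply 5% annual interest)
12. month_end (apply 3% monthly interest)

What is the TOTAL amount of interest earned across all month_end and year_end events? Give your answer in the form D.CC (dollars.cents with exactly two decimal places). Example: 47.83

After 1 (month_end (apply 3% monthly interest)): balance=$515.00 total_interest=$15.00
After 2 (deposit($200)): balance=$715.00 total_interest=$15.00
After 3 (deposit($1000)): balance=$1715.00 total_interest=$15.00
After 4 (year_end (apply 5% annual interest)): balance=$1800.75 total_interest=$100.75
After 5 (month_end (apply 3% monthly interest)): balance=$1854.77 total_interest=$154.77
After 6 (year_end (apply 5% annual interest)): balance=$1947.50 total_interest=$247.50
After 7 (month_end (apply 3% monthly interest)): balance=$2005.92 total_interest=$305.92
After 8 (month_end (apply 3% monthly interest)): balance=$2066.09 total_interest=$366.09
After 9 (deposit($200)): balance=$2266.09 total_interest=$366.09
After 10 (deposit($500)): balance=$2766.09 total_interest=$366.09
After 11 (year_end (apply 5% annual interest)): balance=$2904.39 total_interest=$504.39
After 12 (month_end (apply 3% monthly interest)): balance=$2991.52 total_interest=$591.52

Answer: 591.52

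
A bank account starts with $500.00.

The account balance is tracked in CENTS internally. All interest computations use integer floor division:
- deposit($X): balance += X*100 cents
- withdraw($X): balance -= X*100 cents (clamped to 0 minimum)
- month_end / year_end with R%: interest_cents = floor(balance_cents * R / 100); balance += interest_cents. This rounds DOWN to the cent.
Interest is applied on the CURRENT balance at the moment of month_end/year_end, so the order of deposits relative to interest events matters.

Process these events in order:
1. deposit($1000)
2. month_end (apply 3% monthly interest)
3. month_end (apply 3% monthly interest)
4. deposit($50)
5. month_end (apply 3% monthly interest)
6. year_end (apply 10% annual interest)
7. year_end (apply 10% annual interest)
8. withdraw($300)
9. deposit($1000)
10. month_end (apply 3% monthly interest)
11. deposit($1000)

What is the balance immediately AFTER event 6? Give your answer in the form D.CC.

Answer: 1859.64

Derivation:
After 1 (deposit($1000)): balance=$1500.00 total_interest=$0.00
After 2 (month_end (apply 3% monthly interest)): balance=$1545.00 total_interest=$45.00
After 3 (month_end (apply 3% monthly interest)): balance=$1591.35 total_interest=$91.35
After 4 (deposit($50)): balance=$1641.35 total_interest=$91.35
After 5 (month_end (apply 3% monthly interest)): balance=$1690.59 total_interest=$140.59
After 6 (year_end (apply 10% annual interest)): balance=$1859.64 total_interest=$309.64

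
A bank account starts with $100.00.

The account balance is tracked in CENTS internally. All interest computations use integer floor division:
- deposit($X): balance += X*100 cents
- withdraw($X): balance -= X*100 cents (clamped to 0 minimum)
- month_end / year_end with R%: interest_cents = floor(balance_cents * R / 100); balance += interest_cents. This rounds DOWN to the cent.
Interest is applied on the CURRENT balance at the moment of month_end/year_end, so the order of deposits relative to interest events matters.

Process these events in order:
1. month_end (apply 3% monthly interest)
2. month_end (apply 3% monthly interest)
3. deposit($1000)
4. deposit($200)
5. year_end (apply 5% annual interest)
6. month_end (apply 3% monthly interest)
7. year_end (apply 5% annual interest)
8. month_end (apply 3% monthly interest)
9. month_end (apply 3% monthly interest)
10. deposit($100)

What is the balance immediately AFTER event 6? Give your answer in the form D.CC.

After 1 (month_end (apply 3% monthly interest)): balance=$103.00 total_interest=$3.00
After 2 (month_end (apply 3% monthly interest)): balance=$106.09 total_interest=$6.09
After 3 (deposit($1000)): balance=$1106.09 total_interest=$6.09
After 4 (deposit($200)): balance=$1306.09 total_interest=$6.09
After 5 (year_end (apply 5% annual interest)): balance=$1371.39 total_interest=$71.39
After 6 (month_end (apply 3% monthly interest)): balance=$1412.53 total_interest=$112.53

Answer: 1412.53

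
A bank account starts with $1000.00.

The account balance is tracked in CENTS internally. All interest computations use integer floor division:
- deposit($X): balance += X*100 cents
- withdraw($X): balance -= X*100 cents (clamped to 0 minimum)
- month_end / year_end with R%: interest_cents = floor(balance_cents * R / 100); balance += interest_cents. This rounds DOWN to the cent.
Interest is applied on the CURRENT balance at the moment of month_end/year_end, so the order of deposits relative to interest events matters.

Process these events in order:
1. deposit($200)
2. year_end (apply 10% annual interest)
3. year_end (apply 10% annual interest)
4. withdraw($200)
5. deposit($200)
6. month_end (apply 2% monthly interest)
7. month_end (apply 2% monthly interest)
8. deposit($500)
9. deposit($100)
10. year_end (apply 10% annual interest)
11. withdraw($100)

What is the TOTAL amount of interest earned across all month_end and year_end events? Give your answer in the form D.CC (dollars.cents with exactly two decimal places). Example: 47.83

After 1 (deposit($200)): balance=$1200.00 total_interest=$0.00
After 2 (year_end (apply 10% annual interest)): balance=$1320.00 total_interest=$120.00
After 3 (year_end (apply 10% annual interest)): balance=$1452.00 total_interest=$252.00
After 4 (withdraw($200)): balance=$1252.00 total_interest=$252.00
After 5 (deposit($200)): balance=$1452.00 total_interest=$252.00
After 6 (month_end (apply 2% monthly interest)): balance=$1481.04 total_interest=$281.04
After 7 (month_end (apply 2% monthly interest)): balance=$1510.66 total_interest=$310.66
After 8 (deposit($500)): balance=$2010.66 total_interest=$310.66
After 9 (deposit($100)): balance=$2110.66 total_interest=$310.66
After 10 (year_end (apply 10% annual interest)): balance=$2321.72 total_interest=$521.72
After 11 (withdraw($100)): balance=$2221.72 total_interest=$521.72

Answer: 521.72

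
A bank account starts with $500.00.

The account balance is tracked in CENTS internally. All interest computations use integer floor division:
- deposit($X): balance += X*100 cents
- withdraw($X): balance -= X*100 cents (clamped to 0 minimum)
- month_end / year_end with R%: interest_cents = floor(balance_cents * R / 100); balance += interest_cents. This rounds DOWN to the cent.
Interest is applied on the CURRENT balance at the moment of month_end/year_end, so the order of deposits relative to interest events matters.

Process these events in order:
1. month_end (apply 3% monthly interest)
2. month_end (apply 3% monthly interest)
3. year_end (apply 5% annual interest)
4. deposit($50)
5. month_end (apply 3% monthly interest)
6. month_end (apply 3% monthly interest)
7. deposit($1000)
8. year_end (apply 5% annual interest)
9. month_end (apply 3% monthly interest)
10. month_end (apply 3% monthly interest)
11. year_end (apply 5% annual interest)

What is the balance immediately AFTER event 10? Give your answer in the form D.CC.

Answer: 1831.22

Derivation:
After 1 (month_end (apply 3% monthly interest)): balance=$515.00 total_interest=$15.00
After 2 (month_end (apply 3% monthly interest)): balance=$530.45 total_interest=$30.45
After 3 (year_end (apply 5% annual interest)): balance=$556.97 total_interest=$56.97
After 4 (deposit($50)): balance=$606.97 total_interest=$56.97
After 5 (month_end (apply 3% monthly interest)): balance=$625.17 total_interest=$75.17
After 6 (month_end (apply 3% monthly interest)): balance=$643.92 total_interest=$93.92
After 7 (deposit($1000)): balance=$1643.92 total_interest=$93.92
After 8 (year_end (apply 5% annual interest)): balance=$1726.11 total_interest=$176.11
After 9 (month_end (apply 3% monthly interest)): balance=$1777.89 total_interest=$227.89
After 10 (month_end (apply 3% monthly interest)): balance=$1831.22 total_interest=$281.22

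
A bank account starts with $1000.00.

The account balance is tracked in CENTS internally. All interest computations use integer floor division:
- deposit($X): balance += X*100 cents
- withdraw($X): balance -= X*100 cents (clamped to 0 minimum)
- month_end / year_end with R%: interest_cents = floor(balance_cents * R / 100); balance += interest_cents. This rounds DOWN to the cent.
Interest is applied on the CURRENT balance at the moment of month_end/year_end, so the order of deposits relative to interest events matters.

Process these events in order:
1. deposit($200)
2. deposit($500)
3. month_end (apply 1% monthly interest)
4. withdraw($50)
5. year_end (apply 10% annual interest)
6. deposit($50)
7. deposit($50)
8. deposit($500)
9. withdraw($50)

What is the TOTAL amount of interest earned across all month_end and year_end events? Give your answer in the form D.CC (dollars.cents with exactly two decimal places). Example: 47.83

Answer: 183.70

Derivation:
After 1 (deposit($200)): balance=$1200.00 total_interest=$0.00
After 2 (deposit($500)): balance=$1700.00 total_interest=$0.00
After 3 (month_end (apply 1% monthly interest)): balance=$1717.00 total_interest=$17.00
After 4 (withdraw($50)): balance=$1667.00 total_interest=$17.00
After 5 (year_end (apply 10% annual interest)): balance=$1833.70 total_interest=$183.70
After 6 (deposit($50)): balance=$1883.70 total_interest=$183.70
After 7 (deposit($50)): balance=$1933.70 total_interest=$183.70
After 8 (deposit($500)): balance=$2433.70 total_interest=$183.70
After 9 (withdraw($50)): balance=$2383.70 total_interest=$183.70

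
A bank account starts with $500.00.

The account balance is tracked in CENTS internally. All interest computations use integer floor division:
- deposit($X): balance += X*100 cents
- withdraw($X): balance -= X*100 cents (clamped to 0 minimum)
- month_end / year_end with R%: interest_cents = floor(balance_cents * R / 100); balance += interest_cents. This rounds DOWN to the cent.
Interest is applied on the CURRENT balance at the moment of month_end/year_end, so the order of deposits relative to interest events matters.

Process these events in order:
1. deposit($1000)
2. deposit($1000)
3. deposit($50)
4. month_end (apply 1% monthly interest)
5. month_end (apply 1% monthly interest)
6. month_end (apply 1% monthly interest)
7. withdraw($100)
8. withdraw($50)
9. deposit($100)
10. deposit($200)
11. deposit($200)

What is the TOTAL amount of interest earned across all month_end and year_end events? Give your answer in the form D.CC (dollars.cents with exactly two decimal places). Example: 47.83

After 1 (deposit($1000)): balance=$1500.00 total_interest=$0.00
After 2 (deposit($1000)): balance=$2500.00 total_interest=$0.00
After 3 (deposit($50)): balance=$2550.00 total_interest=$0.00
After 4 (month_end (apply 1% monthly interest)): balance=$2575.50 total_interest=$25.50
After 5 (month_end (apply 1% monthly interest)): balance=$2601.25 total_interest=$51.25
After 6 (month_end (apply 1% monthly interest)): balance=$2627.26 total_interest=$77.26
After 7 (withdraw($100)): balance=$2527.26 total_interest=$77.26
After 8 (withdraw($50)): balance=$2477.26 total_interest=$77.26
After 9 (deposit($100)): balance=$2577.26 total_interest=$77.26
After 10 (deposit($200)): balance=$2777.26 total_interest=$77.26
After 11 (deposit($200)): balance=$2977.26 total_interest=$77.26

Answer: 77.26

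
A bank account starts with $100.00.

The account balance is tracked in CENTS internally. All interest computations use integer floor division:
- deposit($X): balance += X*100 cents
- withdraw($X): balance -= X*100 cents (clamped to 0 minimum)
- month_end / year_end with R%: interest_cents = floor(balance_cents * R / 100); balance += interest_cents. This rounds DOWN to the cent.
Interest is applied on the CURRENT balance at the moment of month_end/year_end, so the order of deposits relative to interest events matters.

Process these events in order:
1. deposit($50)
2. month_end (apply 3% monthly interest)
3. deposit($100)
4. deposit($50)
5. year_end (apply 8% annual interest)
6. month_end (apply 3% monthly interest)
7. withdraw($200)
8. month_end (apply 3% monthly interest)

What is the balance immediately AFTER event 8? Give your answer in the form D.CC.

After 1 (deposit($50)): balance=$150.00 total_interest=$0.00
After 2 (month_end (apply 3% monthly interest)): balance=$154.50 total_interest=$4.50
After 3 (deposit($100)): balance=$254.50 total_interest=$4.50
After 4 (deposit($50)): balance=$304.50 total_interest=$4.50
After 5 (year_end (apply 8% annual interest)): balance=$328.86 total_interest=$28.86
After 6 (month_end (apply 3% monthly interest)): balance=$338.72 total_interest=$38.72
After 7 (withdraw($200)): balance=$138.72 total_interest=$38.72
After 8 (month_end (apply 3% monthly interest)): balance=$142.88 total_interest=$42.88

Answer: 142.88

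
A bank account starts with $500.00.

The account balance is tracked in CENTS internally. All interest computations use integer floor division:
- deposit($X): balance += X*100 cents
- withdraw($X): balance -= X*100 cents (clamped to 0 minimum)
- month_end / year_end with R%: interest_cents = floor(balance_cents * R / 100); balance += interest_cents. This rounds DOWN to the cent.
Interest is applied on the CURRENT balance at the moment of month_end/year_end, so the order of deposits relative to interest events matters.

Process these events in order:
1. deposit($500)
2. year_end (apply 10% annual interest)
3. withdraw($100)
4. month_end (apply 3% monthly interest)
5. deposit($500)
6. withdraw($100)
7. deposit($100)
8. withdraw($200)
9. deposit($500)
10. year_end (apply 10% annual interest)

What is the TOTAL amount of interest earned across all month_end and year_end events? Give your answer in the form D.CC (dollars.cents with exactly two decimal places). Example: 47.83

After 1 (deposit($500)): balance=$1000.00 total_interest=$0.00
After 2 (year_end (apply 10% annual interest)): balance=$1100.00 total_interest=$100.00
After 3 (withdraw($100)): balance=$1000.00 total_interest=$100.00
After 4 (month_end (apply 3% monthly interest)): balance=$1030.00 total_interest=$130.00
After 5 (deposit($500)): balance=$1530.00 total_interest=$130.00
After 6 (withdraw($100)): balance=$1430.00 total_interest=$130.00
After 7 (deposit($100)): balance=$1530.00 total_interest=$130.00
After 8 (withdraw($200)): balance=$1330.00 total_interest=$130.00
After 9 (deposit($500)): balance=$1830.00 total_interest=$130.00
After 10 (year_end (apply 10% annual interest)): balance=$2013.00 total_interest=$313.00

Answer: 313.00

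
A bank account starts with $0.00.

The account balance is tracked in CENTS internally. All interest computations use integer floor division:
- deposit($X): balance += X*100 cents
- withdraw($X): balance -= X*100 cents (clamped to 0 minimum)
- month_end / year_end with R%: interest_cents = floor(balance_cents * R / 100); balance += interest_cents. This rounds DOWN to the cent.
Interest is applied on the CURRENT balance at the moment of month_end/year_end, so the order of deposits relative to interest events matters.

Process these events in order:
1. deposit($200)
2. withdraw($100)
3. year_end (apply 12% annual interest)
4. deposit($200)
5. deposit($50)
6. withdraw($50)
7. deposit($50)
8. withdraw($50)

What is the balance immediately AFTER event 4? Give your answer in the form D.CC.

Answer: 312.00

Derivation:
After 1 (deposit($200)): balance=$200.00 total_interest=$0.00
After 2 (withdraw($100)): balance=$100.00 total_interest=$0.00
After 3 (year_end (apply 12% annual interest)): balance=$112.00 total_interest=$12.00
After 4 (deposit($200)): balance=$312.00 total_interest=$12.00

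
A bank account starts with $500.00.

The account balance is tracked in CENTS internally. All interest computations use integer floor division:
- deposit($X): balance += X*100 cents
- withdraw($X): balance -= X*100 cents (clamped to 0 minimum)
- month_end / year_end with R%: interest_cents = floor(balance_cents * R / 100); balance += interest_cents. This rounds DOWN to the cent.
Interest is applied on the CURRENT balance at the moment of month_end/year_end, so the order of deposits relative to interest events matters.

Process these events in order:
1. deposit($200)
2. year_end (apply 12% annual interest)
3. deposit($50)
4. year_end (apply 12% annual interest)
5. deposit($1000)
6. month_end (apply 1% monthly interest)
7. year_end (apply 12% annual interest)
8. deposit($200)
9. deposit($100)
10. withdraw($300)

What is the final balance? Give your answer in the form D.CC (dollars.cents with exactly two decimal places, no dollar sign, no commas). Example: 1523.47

Answer: 2187.83

Derivation:
After 1 (deposit($200)): balance=$700.00 total_interest=$0.00
After 2 (year_end (apply 12% annual interest)): balance=$784.00 total_interest=$84.00
After 3 (deposit($50)): balance=$834.00 total_interest=$84.00
After 4 (year_end (apply 12% annual interest)): balance=$934.08 total_interest=$184.08
After 5 (deposit($1000)): balance=$1934.08 total_interest=$184.08
After 6 (month_end (apply 1% monthly interest)): balance=$1953.42 total_interest=$203.42
After 7 (year_end (apply 12% annual interest)): balance=$2187.83 total_interest=$437.83
After 8 (deposit($200)): balance=$2387.83 total_interest=$437.83
After 9 (deposit($100)): balance=$2487.83 total_interest=$437.83
After 10 (withdraw($300)): balance=$2187.83 total_interest=$437.83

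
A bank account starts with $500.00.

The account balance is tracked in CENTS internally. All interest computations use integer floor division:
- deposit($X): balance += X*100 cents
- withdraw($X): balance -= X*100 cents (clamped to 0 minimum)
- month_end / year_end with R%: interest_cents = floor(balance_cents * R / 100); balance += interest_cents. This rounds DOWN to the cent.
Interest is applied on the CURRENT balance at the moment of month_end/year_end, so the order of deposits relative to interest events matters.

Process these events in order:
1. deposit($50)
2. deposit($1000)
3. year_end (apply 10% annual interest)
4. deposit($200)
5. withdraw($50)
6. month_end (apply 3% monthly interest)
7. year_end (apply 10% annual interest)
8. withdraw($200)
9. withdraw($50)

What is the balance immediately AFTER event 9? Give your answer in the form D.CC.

After 1 (deposit($50)): balance=$550.00 total_interest=$0.00
After 2 (deposit($1000)): balance=$1550.00 total_interest=$0.00
After 3 (year_end (apply 10% annual interest)): balance=$1705.00 total_interest=$155.00
After 4 (deposit($200)): balance=$1905.00 total_interest=$155.00
After 5 (withdraw($50)): balance=$1855.00 total_interest=$155.00
After 6 (month_end (apply 3% monthly interest)): balance=$1910.65 total_interest=$210.65
After 7 (year_end (apply 10% annual interest)): balance=$2101.71 total_interest=$401.71
After 8 (withdraw($200)): balance=$1901.71 total_interest=$401.71
After 9 (withdraw($50)): balance=$1851.71 total_interest=$401.71

Answer: 1851.71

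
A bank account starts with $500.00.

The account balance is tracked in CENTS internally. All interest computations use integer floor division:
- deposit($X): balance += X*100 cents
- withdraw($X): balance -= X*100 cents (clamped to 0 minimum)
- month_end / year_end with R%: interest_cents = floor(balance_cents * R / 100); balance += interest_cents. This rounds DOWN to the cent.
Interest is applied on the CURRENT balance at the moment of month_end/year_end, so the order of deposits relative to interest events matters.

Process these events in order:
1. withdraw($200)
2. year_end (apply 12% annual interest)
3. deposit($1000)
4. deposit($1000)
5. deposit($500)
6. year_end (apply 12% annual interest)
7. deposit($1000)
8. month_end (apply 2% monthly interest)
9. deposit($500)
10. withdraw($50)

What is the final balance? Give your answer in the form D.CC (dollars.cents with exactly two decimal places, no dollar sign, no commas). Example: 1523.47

Answer: 4709.84

Derivation:
After 1 (withdraw($200)): balance=$300.00 total_interest=$0.00
After 2 (year_end (apply 12% annual interest)): balance=$336.00 total_interest=$36.00
After 3 (deposit($1000)): balance=$1336.00 total_interest=$36.00
After 4 (deposit($1000)): balance=$2336.00 total_interest=$36.00
After 5 (deposit($500)): balance=$2836.00 total_interest=$36.00
After 6 (year_end (apply 12% annual interest)): balance=$3176.32 total_interest=$376.32
After 7 (deposit($1000)): balance=$4176.32 total_interest=$376.32
After 8 (month_end (apply 2% monthly interest)): balance=$4259.84 total_interest=$459.84
After 9 (deposit($500)): balance=$4759.84 total_interest=$459.84
After 10 (withdraw($50)): balance=$4709.84 total_interest=$459.84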